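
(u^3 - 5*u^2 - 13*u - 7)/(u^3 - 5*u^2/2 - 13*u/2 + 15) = 2*(u^3 - 5*u^2 - 13*u - 7)/(2*u^3 - 5*u^2 - 13*u + 30)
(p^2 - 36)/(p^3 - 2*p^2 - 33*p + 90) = (p - 6)/(p^2 - 8*p + 15)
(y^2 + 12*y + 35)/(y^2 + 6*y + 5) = (y + 7)/(y + 1)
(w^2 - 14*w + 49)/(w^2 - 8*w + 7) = (w - 7)/(w - 1)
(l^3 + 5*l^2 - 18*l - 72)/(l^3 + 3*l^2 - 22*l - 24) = (l + 3)/(l + 1)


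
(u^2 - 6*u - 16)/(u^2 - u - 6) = (u - 8)/(u - 3)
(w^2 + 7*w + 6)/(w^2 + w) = (w + 6)/w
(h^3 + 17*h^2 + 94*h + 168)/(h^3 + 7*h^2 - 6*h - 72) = (h + 7)/(h - 3)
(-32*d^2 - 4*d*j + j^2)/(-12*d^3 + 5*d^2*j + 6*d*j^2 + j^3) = (8*d - j)/(3*d^2 - 2*d*j - j^2)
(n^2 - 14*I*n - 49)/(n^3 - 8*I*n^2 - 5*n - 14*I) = (n - 7*I)/(n^2 - I*n + 2)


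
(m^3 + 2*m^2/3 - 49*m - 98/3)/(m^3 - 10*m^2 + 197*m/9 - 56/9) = 3*(3*m^2 + 23*m + 14)/(9*m^2 - 27*m + 8)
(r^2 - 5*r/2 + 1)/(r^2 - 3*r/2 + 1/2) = (r - 2)/(r - 1)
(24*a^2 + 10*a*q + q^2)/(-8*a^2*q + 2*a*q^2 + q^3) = (6*a + q)/(q*(-2*a + q))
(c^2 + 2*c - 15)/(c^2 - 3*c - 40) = (c - 3)/(c - 8)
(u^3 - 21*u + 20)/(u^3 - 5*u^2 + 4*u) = (u + 5)/u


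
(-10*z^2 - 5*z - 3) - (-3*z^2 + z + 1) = -7*z^2 - 6*z - 4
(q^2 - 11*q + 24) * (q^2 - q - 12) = q^4 - 12*q^3 + 23*q^2 + 108*q - 288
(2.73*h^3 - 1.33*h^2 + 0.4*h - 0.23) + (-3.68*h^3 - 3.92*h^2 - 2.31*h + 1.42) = -0.95*h^3 - 5.25*h^2 - 1.91*h + 1.19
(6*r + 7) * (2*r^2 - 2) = 12*r^3 + 14*r^2 - 12*r - 14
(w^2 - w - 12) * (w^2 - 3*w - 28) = w^4 - 4*w^3 - 37*w^2 + 64*w + 336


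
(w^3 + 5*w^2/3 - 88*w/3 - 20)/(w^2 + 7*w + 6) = (3*w^2 - 13*w - 10)/(3*(w + 1))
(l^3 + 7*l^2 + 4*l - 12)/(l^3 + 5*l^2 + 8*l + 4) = (l^2 + 5*l - 6)/(l^2 + 3*l + 2)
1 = 1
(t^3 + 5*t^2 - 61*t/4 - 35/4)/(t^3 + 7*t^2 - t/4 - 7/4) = (2*t - 5)/(2*t - 1)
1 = 1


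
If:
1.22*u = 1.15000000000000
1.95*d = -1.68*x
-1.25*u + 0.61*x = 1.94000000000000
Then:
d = -4.40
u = 0.94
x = 5.11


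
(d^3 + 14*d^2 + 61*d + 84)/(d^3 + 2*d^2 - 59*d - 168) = (d + 4)/(d - 8)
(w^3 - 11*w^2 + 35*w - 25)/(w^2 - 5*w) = w - 6 + 5/w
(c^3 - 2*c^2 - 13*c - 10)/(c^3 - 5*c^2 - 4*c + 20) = (c + 1)/(c - 2)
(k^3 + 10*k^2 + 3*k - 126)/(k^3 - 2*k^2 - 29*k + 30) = (k^3 + 10*k^2 + 3*k - 126)/(k^3 - 2*k^2 - 29*k + 30)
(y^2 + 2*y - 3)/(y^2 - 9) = (y - 1)/(y - 3)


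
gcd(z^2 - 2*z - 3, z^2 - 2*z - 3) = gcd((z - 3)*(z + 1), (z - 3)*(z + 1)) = z^2 - 2*z - 3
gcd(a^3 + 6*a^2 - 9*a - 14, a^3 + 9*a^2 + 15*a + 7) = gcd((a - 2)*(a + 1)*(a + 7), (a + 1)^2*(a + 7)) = a^2 + 8*a + 7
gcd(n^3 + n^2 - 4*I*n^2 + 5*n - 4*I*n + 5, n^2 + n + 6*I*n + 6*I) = n + 1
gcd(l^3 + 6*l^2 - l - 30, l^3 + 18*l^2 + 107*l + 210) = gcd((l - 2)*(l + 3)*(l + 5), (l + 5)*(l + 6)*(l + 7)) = l + 5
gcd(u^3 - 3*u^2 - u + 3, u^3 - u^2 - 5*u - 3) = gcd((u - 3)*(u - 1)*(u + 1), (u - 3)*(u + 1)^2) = u^2 - 2*u - 3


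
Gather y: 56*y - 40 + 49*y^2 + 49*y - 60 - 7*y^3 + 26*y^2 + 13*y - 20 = -7*y^3 + 75*y^2 + 118*y - 120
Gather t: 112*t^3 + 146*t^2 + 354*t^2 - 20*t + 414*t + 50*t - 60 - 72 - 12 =112*t^3 + 500*t^2 + 444*t - 144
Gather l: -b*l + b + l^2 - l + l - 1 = -b*l + b + l^2 - 1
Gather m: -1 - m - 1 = -m - 2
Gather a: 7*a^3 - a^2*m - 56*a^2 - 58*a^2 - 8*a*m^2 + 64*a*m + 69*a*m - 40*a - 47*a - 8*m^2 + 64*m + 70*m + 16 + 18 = 7*a^3 + a^2*(-m - 114) + a*(-8*m^2 + 133*m - 87) - 8*m^2 + 134*m + 34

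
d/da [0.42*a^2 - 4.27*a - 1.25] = 0.84*a - 4.27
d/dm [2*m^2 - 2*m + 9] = 4*m - 2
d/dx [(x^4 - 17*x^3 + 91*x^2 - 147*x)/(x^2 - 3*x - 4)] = 2*(x^5 - 13*x^4 + 43*x^3 + 39*x^2 - 364*x + 294)/(x^4 - 6*x^3 + x^2 + 24*x + 16)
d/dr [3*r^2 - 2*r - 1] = 6*r - 2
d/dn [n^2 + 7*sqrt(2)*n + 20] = 2*n + 7*sqrt(2)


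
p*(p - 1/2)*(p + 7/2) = p^3 + 3*p^2 - 7*p/4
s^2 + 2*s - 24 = (s - 4)*(s + 6)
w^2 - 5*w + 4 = (w - 4)*(w - 1)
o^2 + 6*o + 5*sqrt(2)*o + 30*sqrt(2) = (o + 6)*(o + 5*sqrt(2))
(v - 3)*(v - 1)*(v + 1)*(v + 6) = v^4 + 3*v^3 - 19*v^2 - 3*v + 18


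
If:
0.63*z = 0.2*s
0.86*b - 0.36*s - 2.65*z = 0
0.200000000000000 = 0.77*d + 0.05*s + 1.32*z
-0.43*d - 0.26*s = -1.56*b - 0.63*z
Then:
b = 0.07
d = 0.23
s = 0.05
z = 0.01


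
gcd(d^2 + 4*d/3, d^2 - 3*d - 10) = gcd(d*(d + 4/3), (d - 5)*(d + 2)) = 1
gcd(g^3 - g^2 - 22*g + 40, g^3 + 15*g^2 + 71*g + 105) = g + 5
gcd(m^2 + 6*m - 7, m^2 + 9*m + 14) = m + 7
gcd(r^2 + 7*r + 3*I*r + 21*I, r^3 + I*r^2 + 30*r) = 1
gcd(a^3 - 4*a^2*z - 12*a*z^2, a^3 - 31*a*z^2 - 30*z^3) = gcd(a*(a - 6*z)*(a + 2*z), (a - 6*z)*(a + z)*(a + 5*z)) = -a + 6*z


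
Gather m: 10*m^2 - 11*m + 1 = 10*m^2 - 11*m + 1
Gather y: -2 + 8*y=8*y - 2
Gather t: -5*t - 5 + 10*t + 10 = 5*t + 5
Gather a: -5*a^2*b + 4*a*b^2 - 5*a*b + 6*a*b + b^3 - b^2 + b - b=-5*a^2*b + a*(4*b^2 + b) + b^3 - b^2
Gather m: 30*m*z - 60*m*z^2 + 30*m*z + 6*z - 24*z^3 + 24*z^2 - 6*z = m*(-60*z^2 + 60*z) - 24*z^3 + 24*z^2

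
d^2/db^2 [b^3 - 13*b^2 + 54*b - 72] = 6*b - 26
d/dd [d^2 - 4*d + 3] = 2*d - 4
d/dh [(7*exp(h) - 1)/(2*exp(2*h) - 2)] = (-7*exp(2*h) + 2*exp(h) - 7)*exp(h)/(2*(exp(4*h) - 2*exp(2*h) + 1))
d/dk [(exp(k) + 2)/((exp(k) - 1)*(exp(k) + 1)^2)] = (-2*exp(2*k) - 5*exp(k) + 1)*exp(k)/(exp(5*k) + exp(4*k) - 2*exp(3*k) - 2*exp(2*k) + exp(k) + 1)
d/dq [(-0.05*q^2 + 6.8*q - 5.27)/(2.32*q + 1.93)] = (-0.116*q^2 - 0.193*q + 25.3504)/(5.3824*q^2 + 8.9552*q + 3.7249)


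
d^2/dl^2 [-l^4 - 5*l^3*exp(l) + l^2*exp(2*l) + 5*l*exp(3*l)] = -5*l^3*exp(l) + 4*l^2*exp(2*l) - 30*l^2*exp(l) - 12*l^2 + 45*l*exp(3*l) + 8*l*exp(2*l) - 30*l*exp(l) + 30*exp(3*l) + 2*exp(2*l)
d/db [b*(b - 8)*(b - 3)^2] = 4*b^3 - 42*b^2 + 114*b - 72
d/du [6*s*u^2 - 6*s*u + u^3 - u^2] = 12*s*u - 6*s + 3*u^2 - 2*u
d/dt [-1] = 0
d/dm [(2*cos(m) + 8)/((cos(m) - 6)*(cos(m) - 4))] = 2*(cos(m)^2 + 8*cos(m) - 64)*sin(m)/((cos(m) - 6)^2*(cos(m) - 4)^2)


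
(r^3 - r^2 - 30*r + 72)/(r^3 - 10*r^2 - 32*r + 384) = (r^2 - 7*r + 12)/(r^2 - 16*r + 64)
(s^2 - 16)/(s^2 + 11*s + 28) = (s - 4)/(s + 7)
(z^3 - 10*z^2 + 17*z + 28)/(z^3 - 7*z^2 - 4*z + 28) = (z^2 - 3*z - 4)/(z^2 - 4)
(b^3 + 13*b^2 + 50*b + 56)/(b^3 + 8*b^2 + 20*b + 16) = (b + 7)/(b + 2)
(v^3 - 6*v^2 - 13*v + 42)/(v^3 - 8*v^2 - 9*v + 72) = (v^2 - 9*v + 14)/(v^2 - 11*v + 24)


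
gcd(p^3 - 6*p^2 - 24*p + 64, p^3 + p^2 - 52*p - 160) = p^2 - 4*p - 32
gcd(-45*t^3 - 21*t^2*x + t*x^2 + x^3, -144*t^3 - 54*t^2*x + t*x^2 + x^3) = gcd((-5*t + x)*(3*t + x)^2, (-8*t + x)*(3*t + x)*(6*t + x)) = 3*t + x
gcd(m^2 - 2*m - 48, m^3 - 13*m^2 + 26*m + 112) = m - 8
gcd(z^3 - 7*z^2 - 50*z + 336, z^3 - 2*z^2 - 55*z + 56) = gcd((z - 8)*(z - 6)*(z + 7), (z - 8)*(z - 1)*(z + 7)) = z^2 - z - 56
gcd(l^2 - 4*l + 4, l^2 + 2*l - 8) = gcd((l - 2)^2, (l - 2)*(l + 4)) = l - 2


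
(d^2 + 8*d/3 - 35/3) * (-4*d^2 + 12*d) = -4*d^4 + 4*d^3/3 + 236*d^2/3 - 140*d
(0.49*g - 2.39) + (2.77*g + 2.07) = 3.26*g - 0.32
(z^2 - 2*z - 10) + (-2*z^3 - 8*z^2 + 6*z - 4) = -2*z^3 - 7*z^2 + 4*z - 14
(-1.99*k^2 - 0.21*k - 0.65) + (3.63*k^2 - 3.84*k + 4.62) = 1.64*k^2 - 4.05*k + 3.97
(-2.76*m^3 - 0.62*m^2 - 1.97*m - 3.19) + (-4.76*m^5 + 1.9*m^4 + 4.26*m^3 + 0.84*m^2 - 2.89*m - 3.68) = -4.76*m^5 + 1.9*m^4 + 1.5*m^3 + 0.22*m^2 - 4.86*m - 6.87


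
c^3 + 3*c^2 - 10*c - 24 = (c - 3)*(c + 2)*(c + 4)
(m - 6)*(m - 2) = m^2 - 8*m + 12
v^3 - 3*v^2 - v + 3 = (v - 3)*(v - 1)*(v + 1)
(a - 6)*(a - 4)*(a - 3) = a^3 - 13*a^2 + 54*a - 72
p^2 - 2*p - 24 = (p - 6)*(p + 4)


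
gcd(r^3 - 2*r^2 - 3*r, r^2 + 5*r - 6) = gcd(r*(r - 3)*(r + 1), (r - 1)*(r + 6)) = 1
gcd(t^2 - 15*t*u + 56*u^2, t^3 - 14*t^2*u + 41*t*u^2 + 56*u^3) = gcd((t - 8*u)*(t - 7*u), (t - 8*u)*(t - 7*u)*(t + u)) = t^2 - 15*t*u + 56*u^2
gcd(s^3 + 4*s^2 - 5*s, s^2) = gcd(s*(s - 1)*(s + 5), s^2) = s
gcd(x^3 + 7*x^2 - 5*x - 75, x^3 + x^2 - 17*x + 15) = x^2 + 2*x - 15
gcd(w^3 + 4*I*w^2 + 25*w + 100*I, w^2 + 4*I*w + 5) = w + 5*I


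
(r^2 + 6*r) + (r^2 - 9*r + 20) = 2*r^2 - 3*r + 20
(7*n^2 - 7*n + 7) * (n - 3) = 7*n^3 - 28*n^2 + 28*n - 21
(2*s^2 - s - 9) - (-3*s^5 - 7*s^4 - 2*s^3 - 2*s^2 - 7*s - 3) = 3*s^5 + 7*s^4 + 2*s^3 + 4*s^2 + 6*s - 6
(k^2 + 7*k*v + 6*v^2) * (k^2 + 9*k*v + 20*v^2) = k^4 + 16*k^3*v + 89*k^2*v^2 + 194*k*v^3 + 120*v^4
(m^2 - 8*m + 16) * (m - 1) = m^3 - 9*m^2 + 24*m - 16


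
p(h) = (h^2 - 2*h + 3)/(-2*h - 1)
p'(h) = (2*h - 2)/(-2*h - 1) + 2*(h^2 - 2*h + 3)/(-2*h - 1)^2 = 2*(-h^2 - h + 4)/(4*h^2 + 4*h + 1)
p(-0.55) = 44.02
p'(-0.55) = 849.50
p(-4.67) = 4.09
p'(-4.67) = -0.38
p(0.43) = -1.25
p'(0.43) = 1.96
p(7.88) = -2.94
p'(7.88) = -0.47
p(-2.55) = 3.56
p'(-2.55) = 0.01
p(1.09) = -0.63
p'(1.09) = 0.34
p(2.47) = -0.70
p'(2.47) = -0.26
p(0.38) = -1.35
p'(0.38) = 2.24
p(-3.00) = 3.60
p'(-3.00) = -0.16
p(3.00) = -0.86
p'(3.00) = -0.33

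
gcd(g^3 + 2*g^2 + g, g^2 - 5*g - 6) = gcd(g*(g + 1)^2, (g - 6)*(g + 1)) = g + 1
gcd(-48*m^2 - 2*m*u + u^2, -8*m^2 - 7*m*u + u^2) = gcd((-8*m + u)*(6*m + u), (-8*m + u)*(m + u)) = -8*m + u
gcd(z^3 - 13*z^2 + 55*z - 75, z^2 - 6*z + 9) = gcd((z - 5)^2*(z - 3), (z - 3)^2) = z - 3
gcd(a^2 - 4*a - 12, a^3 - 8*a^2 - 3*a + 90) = a - 6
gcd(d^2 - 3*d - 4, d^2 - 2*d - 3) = d + 1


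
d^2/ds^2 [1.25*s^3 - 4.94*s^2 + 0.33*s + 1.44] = 7.5*s - 9.88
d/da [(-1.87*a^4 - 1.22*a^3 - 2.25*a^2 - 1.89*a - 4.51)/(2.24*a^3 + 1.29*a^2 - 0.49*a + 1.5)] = (-4.1888*a^6 - 4.8246*a^5 + 6.2151*a^4 - 1.5572*a^3 + 28.3578*a^2 + 4.8858*a - 5.0449)/(5.0176*a^6 + 5.7792*a^5 - 0.5311*a^4 + 5.4558*a^3 + 4.1101*a^2 - 1.47*a + 2.25)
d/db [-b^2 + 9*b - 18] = 9 - 2*b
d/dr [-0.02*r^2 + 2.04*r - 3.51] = 2.04 - 0.04*r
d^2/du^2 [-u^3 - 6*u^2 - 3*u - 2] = -6*u - 12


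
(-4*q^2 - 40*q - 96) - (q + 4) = -4*q^2 - 41*q - 100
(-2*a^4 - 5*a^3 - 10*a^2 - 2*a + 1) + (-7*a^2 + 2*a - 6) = -2*a^4 - 5*a^3 - 17*a^2 - 5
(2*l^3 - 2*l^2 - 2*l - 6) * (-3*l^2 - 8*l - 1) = -6*l^5 - 10*l^4 + 20*l^3 + 36*l^2 + 50*l + 6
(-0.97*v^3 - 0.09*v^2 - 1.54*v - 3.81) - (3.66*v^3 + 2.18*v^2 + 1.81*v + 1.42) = -4.63*v^3 - 2.27*v^2 - 3.35*v - 5.23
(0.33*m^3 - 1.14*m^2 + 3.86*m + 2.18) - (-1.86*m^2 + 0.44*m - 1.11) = 0.33*m^3 + 0.72*m^2 + 3.42*m + 3.29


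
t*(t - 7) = t^2 - 7*t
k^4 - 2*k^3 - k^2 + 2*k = k*(k - 2)*(k - 1)*(k + 1)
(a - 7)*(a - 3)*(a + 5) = a^3 - 5*a^2 - 29*a + 105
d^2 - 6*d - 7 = (d - 7)*(d + 1)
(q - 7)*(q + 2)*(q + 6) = q^3 + q^2 - 44*q - 84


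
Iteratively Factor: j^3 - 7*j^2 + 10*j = (j - 5)*(j^2 - 2*j) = (j - 5)*(j - 2)*(j)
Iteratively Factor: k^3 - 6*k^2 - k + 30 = (k - 5)*(k^2 - k - 6) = (k - 5)*(k - 3)*(k + 2)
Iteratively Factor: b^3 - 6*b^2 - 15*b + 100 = (b - 5)*(b^2 - b - 20) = (b - 5)*(b + 4)*(b - 5)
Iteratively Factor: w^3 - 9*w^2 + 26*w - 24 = (w - 2)*(w^2 - 7*w + 12) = (w - 4)*(w - 2)*(w - 3)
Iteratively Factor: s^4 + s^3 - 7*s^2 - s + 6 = (s - 1)*(s^3 + 2*s^2 - 5*s - 6) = (s - 2)*(s - 1)*(s^2 + 4*s + 3) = (s - 2)*(s - 1)*(s + 3)*(s + 1)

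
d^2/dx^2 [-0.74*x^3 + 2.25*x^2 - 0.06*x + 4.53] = 4.5 - 4.44*x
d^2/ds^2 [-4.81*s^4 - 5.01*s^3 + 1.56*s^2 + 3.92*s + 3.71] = -57.72*s^2 - 30.06*s + 3.12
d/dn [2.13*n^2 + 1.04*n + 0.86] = 4.26*n + 1.04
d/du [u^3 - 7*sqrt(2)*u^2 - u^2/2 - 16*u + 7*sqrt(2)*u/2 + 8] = 3*u^2 - 14*sqrt(2)*u - u - 16 + 7*sqrt(2)/2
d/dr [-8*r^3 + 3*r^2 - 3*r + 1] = -24*r^2 + 6*r - 3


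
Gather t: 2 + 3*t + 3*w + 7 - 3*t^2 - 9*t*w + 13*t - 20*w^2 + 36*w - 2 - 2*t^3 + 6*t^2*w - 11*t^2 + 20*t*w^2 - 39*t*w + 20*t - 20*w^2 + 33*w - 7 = -2*t^3 + t^2*(6*w - 14) + t*(20*w^2 - 48*w + 36) - 40*w^2 + 72*w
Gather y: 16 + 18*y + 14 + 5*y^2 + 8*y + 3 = 5*y^2 + 26*y + 33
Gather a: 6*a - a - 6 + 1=5*a - 5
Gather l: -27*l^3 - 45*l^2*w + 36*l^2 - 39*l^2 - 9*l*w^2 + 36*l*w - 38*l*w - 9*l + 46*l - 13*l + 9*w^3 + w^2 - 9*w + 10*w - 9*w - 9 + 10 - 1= -27*l^3 + l^2*(-45*w - 3) + l*(-9*w^2 - 2*w + 24) + 9*w^3 + w^2 - 8*w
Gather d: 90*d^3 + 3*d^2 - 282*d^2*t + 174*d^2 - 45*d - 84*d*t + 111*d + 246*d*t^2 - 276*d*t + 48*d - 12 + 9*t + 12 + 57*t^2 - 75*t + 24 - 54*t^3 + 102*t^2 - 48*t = 90*d^3 + d^2*(177 - 282*t) + d*(246*t^2 - 360*t + 114) - 54*t^3 + 159*t^2 - 114*t + 24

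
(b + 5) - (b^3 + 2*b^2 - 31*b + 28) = -b^3 - 2*b^2 + 32*b - 23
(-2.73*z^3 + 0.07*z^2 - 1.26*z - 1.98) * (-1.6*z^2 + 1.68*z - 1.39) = 4.368*z^5 - 4.6984*z^4 + 5.9283*z^3 + 0.9539*z^2 - 1.575*z + 2.7522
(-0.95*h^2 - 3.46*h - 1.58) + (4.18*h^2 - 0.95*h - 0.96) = 3.23*h^2 - 4.41*h - 2.54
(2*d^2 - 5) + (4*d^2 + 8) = 6*d^2 + 3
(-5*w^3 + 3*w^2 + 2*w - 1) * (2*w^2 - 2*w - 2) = -10*w^5 + 16*w^4 + 8*w^3 - 12*w^2 - 2*w + 2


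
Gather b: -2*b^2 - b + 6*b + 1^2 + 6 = -2*b^2 + 5*b + 7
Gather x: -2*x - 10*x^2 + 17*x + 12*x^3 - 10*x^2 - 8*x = 12*x^3 - 20*x^2 + 7*x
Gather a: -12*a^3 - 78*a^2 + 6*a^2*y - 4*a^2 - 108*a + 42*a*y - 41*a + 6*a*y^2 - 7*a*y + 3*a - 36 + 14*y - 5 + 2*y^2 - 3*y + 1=-12*a^3 + a^2*(6*y - 82) + a*(6*y^2 + 35*y - 146) + 2*y^2 + 11*y - 40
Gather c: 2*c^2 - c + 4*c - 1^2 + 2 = 2*c^2 + 3*c + 1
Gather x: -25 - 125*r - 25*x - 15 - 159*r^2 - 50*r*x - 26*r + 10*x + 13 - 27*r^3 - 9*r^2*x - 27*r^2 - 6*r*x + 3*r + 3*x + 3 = -27*r^3 - 186*r^2 - 148*r + x*(-9*r^2 - 56*r - 12) - 24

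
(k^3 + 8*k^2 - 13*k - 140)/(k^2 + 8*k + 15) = (k^2 + 3*k - 28)/(k + 3)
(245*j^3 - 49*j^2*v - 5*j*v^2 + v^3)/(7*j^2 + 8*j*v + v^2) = (35*j^2 - 12*j*v + v^2)/(j + v)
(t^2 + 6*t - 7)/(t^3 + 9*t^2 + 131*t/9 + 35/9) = 9*(t - 1)/(9*t^2 + 18*t + 5)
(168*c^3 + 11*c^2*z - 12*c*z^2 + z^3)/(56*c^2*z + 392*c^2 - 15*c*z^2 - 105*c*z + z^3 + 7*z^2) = (3*c + z)/(z + 7)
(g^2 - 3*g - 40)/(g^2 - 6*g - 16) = (g + 5)/(g + 2)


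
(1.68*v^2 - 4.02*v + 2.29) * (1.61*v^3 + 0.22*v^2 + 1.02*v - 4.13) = 2.7048*v^5 - 6.1026*v^4 + 4.5161*v^3 - 10.535*v^2 + 18.9384*v - 9.4577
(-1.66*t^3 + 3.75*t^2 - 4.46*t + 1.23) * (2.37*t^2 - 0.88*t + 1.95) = -3.9342*t^5 + 10.3483*t^4 - 17.1072*t^3 + 14.1524*t^2 - 9.7794*t + 2.3985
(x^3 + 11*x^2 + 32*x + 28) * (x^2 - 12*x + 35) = x^5 - x^4 - 65*x^3 + 29*x^2 + 784*x + 980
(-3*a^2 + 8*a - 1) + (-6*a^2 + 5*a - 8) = -9*a^2 + 13*a - 9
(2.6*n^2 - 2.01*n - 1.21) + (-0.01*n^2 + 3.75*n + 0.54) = 2.59*n^2 + 1.74*n - 0.67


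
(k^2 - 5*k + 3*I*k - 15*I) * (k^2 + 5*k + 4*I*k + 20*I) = k^4 + 7*I*k^3 - 37*k^2 - 175*I*k + 300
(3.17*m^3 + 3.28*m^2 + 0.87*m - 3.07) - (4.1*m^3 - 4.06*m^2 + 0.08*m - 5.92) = -0.93*m^3 + 7.34*m^2 + 0.79*m + 2.85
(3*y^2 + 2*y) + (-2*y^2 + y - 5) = y^2 + 3*y - 5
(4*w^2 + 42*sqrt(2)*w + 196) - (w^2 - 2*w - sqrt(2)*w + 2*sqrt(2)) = 3*w^2 + 2*w + 43*sqrt(2)*w - 2*sqrt(2) + 196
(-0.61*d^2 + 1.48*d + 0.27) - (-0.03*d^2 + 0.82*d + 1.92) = -0.58*d^2 + 0.66*d - 1.65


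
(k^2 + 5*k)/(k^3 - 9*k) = (k + 5)/(k^2 - 9)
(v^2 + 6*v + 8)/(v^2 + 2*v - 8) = (v + 2)/(v - 2)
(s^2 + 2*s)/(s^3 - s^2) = (s + 2)/(s*(s - 1))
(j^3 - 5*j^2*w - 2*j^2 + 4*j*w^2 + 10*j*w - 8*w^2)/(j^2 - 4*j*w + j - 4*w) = (j^2 - j*w - 2*j + 2*w)/(j + 1)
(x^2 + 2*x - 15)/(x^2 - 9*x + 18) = (x + 5)/(x - 6)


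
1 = 1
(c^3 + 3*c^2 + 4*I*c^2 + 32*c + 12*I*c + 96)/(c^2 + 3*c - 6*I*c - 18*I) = (c^2 + 4*I*c + 32)/(c - 6*I)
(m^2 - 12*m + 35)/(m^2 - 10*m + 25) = (m - 7)/(m - 5)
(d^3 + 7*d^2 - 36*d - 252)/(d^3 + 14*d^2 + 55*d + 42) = (d - 6)/(d + 1)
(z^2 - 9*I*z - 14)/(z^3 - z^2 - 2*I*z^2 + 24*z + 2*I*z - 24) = (z^2 - 9*I*z - 14)/(z^3 - z^2*(1 + 2*I) + 2*z*(12 + I) - 24)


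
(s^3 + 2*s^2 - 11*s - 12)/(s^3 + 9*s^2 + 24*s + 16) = (s - 3)/(s + 4)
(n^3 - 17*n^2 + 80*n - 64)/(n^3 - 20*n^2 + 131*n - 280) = (n^2 - 9*n + 8)/(n^2 - 12*n + 35)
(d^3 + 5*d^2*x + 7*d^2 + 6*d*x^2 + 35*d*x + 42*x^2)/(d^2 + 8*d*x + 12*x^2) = (d^2 + 3*d*x + 7*d + 21*x)/(d + 6*x)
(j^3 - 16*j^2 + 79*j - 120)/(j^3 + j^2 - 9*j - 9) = (j^2 - 13*j + 40)/(j^2 + 4*j + 3)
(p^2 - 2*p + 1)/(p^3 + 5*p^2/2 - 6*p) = 2*(p^2 - 2*p + 1)/(p*(2*p^2 + 5*p - 12))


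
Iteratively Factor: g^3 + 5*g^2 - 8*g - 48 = (g - 3)*(g^2 + 8*g + 16) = (g - 3)*(g + 4)*(g + 4)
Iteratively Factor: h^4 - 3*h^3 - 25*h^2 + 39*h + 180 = (h + 3)*(h^3 - 6*h^2 - 7*h + 60) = (h - 5)*(h + 3)*(h^2 - h - 12) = (h - 5)*(h + 3)^2*(h - 4)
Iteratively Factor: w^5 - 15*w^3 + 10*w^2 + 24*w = (w)*(w^4 - 15*w^2 + 10*w + 24) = w*(w + 1)*(w^3 - w^2 - 14*w + 24) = w*(w - 2)*(w + 1)*(w^2 + w - 12) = w*(w - 3)*(w - 2)*(w + 1)*(w + 4)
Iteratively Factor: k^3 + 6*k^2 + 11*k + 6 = (k + 3)*(k^2 + 3*k + 2) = (k + 2)*(k + 3)*(k + 1)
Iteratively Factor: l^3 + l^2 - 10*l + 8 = (l - 1)*(l^2 + 2*l - 8) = (l - 2)*(l - 1)*(l + 4)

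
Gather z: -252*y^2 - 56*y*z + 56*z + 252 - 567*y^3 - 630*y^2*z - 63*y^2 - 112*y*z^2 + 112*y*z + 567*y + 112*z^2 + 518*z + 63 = -567*y^3 - 315*y^2 + 567*y + z^2*(112 - 112*y) + z*(-630*y^2 + 56*y + 574) + 315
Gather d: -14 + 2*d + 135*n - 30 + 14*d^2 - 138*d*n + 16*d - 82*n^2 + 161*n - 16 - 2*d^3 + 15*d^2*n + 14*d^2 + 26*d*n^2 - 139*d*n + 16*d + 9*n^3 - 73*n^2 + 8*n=-2*d^3 + d^2*(15*n + 28) + d*(26*n^2 - 277*n + 34) + 9*n^3 - 155*n^2 + 304*n - 60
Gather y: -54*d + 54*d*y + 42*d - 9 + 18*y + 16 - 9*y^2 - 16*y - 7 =-12*d - 9*y^2 + y*(54*d + 2)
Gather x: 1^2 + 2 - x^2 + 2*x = -x^2 + 2*x + 3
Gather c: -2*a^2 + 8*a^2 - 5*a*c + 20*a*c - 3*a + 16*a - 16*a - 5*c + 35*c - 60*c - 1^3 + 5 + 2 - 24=6*a^2 - 3*a + c*(15*a - 30) - 18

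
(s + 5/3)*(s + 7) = s^2 + 26*s/3 + 35/3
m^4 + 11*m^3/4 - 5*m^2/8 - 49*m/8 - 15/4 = (m - 3/2)*(m + 1)*(m + 5/4)*(m + 2)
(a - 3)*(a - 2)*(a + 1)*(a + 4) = a^4 - 15*a^2 + 10*a + 24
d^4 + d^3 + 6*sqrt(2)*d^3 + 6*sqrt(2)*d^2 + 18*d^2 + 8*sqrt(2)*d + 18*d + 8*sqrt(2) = (d + 1)*(d + sqrt(2))^2*(d + 4*sqrt(2))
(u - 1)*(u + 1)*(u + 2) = u^3 + 2*u^2 - u - 2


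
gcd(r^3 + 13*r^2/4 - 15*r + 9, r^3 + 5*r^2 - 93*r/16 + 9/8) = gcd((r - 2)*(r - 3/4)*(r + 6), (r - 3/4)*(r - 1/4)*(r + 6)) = r^2 + 21*r/4 - 9/2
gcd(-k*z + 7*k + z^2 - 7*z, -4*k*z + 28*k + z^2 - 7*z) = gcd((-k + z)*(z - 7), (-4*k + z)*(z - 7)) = z - 7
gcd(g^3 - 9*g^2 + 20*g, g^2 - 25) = g - 5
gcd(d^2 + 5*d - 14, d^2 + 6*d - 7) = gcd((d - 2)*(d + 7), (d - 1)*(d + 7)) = d + 7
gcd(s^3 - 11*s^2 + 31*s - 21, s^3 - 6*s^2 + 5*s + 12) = s - 3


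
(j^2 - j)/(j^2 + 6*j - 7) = j/(j + 7)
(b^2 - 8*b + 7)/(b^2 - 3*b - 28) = (b - 1)/(b + 4)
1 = 1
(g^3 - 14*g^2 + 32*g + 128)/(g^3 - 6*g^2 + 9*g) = (g^3 - 14*g^2 + 32*g + 128)/(g*(g^2 - 6*g + 9))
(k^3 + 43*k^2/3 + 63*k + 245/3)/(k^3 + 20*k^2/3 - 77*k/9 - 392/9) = 3*(k + 5)/(3*k - 8)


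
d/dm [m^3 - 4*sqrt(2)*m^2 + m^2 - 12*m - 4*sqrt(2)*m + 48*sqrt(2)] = 3*m^2 - 8*sqrt(2)*m + 2*m - 12 - 4*sqrt(2)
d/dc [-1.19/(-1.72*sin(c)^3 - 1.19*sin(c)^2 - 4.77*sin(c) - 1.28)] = (-2.8322*sin(c) + 3.0702*cos(2*c) - 8.7465)*cos(c)/(1.72*sin(c)^3 + 1.19*sin(c)^2 + 4.77*sin(c) + 1.28)^2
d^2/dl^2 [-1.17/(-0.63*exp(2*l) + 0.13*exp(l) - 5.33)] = ((0.1521 - 2.9484*exp(l))*(0.63*exp(2*l) - 0.13*exp(l) + 5.33) + 1.17*(1.26*exp(l) - 0.13)*(2.52*exp(l) - 0.26)*exp(l))*exp(l)/(0.63*exp(2*l) - 0.13*exp(l) + 5.33)^3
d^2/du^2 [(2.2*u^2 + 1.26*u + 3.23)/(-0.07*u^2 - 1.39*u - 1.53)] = (0.415772*u^3 + 1.318758*u^2 - 1.07599800000001*u - 16.730176)/(0.000343*u^6 + 0.020433*u^5 + 0.428232*u^4 + 3.578833*u^3 + 9.359928*u^2 + 9.761553*u + 3.581577)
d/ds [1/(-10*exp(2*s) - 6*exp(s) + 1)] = (20*exp(s) + 6)*exp(s)/(10*exp(2*s) + 6*exp(s) - 1)^2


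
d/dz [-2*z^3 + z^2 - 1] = 2*z*(1 - 3*z)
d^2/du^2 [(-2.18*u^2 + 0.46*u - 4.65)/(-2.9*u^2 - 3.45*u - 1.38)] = (-51.359*u^3 + 182.29284*u^2 + 290.18502*u + 86.157954)/(24.389*u^6 + 87.0435*u^5 + 138.36915*u^4 + 123.905025*u^3 + 65.84463*u^2 + 19.71054*u + 2.628072)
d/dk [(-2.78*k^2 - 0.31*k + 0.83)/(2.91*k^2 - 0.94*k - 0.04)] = (3.5153*k^2 - 4.6082*k + 0.7926)/(8.4681*k^4 - 5.4708*k^3 + 0.6508*k^2 + 0.0752*k + 0.0016)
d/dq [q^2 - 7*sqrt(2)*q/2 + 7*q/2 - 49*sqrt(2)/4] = 2*q - 7*sqrt(2)/2 + 7/2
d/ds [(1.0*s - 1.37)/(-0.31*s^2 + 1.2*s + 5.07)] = (0.31*s^2 - 0.8494*s + 6.714)/(0.0961*s^4 - 0.744*s^3 - 1.7034*s^2 + 12.168*s + 25.7049)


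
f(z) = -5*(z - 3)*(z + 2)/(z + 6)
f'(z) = 5*(z - 3)*(z + 2)/(z + 6)^2 - 5*(z - 3)/(z + 6) - 5*(z + 2)/(z + 6)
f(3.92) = -2.75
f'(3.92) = -3.17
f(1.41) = 3.66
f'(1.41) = -1.72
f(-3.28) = -14.78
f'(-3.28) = 19.33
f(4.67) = -5.22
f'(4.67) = -3.42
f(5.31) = -7.47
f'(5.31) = -3.59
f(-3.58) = -21.48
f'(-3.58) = 25.74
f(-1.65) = 1.87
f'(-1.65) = 4.51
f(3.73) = -2.15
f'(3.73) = -3.10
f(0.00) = 5.00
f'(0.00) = 0.00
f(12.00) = -35.00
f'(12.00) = -4.44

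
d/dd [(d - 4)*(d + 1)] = 2*d - 3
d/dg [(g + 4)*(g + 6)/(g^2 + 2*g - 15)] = 2*(-4*g^2 - 39*g - 99)/(g^4 + 4*g^3 - 26*g^2 - 60*g + 225)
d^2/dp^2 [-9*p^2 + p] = -18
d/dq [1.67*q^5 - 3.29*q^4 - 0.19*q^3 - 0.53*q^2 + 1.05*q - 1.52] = 8.35*q^4 - 13.16*q^3 - 0.57*q^2 - 1.06*q + 1.05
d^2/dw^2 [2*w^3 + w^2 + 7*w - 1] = 12*w + 2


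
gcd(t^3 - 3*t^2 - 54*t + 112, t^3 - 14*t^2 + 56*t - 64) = t^2 - 10*t + 16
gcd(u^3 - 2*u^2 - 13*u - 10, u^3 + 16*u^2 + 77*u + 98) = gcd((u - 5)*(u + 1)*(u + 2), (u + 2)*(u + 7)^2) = u + 2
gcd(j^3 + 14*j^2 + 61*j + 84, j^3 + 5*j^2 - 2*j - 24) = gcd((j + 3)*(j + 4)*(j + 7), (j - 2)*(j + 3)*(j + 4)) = j^2 + 7*j + 12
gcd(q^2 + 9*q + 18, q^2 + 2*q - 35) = 1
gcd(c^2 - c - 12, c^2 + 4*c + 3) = c + 3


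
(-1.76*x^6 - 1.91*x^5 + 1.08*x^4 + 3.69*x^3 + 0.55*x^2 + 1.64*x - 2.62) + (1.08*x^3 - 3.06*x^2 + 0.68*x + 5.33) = -1.76*x^6 - 1.91*x^5 + 1.08*x^4 + 4.77*x^3 - 2.51*x^2 + 2.32*x + 2.71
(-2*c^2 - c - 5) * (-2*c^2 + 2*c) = 4*c^4 - 2*c^3 + 8*c^2 - 10*c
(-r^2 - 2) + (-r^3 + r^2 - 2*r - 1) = -r^3 - 2*r - 3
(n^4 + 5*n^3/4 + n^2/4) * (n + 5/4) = n^5 + 5*n^4/2 + 29*n^3/16 + 5*n^2/16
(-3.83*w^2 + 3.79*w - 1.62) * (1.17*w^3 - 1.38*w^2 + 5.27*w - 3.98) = -4.4811*w^5 + 9.7197*w^4 - 27.3097*w^3 + 37.4523*w^2 - 23.6216*w + 6.4476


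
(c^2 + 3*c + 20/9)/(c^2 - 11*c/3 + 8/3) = (9*c^2 + 27*c + 20)/(3*(3*c^2 - 11*c + 8))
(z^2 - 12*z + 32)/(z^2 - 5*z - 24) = (z - 4)/(z + 3)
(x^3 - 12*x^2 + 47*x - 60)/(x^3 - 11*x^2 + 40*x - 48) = (x - 5)/(x - 4)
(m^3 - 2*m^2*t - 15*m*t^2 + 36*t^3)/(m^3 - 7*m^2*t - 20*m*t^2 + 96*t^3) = (-m + 3*t)/(-m + 8*t)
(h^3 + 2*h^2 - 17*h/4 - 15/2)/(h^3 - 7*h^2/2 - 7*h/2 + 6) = (h^2 + h/2 - 5)/(h^2 - 5*h + 4)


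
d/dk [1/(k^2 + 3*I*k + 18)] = (-2*k - 3*I)/(k^2 + 3*I*k + 18)^2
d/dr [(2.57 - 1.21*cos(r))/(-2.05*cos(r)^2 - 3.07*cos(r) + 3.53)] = (2.4805*cos(r)^2 - 10.537*cos(r) - 3.6186)*sin(r)/(4.2025*cos(r)^4 + 12.587*cos(r)^3 - 5.0481*cos(r)^2 - 21.6742*cos(r) + 12.4609)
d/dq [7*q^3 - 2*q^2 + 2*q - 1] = 21*q^2 - 4*q + 2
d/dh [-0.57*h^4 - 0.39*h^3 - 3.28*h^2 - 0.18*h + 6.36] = -2.28*h^3 - 1.17*h^2 - 6.56*h - 0.18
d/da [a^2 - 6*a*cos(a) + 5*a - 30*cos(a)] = 6*a*sin(a) + 2*a + 30*sin(a) - 6*cos(a) + 5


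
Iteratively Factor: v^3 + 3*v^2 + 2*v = (v + 2)*(v^2 + v) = v*(v + 2)*(v + 1)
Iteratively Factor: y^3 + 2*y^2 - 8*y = (y)*(y^2 + 2*y - 8) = y*(y - 2)*(y + 4)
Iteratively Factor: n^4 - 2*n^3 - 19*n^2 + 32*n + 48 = (n - 3)*(n^3 + n^2 - 16*n - 16) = (n - 3)*(n + 1)*(n^2 - 16) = (n - 4)*(n - 3)*(n + 1)*(n + 4)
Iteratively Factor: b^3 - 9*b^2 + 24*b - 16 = (b - 1)*(b^2 - 8*b + 16) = (b - 4)*(b - 1)*(b - 4)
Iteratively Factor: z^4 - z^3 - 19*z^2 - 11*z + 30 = (z + 2)*(z^3 - 3*z^2 - 13*z + 15) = (z - 5)*(z + 2)*(z^2 + 2*z - 3) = (z - 5)*(z - 1)*(z + 2)*(z + 3)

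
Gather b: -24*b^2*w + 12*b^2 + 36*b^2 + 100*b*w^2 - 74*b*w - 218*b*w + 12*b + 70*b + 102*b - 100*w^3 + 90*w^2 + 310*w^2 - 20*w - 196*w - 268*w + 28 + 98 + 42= b^2*(48 - 24*w) + b*(100*w^2 - 292*w + 184) - 100*w^3 + 400*w^2 - 484*w + 168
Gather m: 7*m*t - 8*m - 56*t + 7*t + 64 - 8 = m*(7*t - 8) - 49*t + 56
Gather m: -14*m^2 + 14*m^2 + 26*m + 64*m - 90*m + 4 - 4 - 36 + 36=0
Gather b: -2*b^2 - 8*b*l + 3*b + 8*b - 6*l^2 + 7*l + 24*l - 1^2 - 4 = -2*b^2 + b*(11 - 8*l) - 6*l^2 + 31*l - 5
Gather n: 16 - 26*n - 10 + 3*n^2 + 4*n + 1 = 3*n^2 - 22*n + 7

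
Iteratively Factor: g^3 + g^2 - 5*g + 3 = (g - 1)*(g^2 + 2*g - 3) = (g - 1)^2*(g + 3)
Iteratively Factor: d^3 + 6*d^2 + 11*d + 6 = (d + 1)*(d^2 + 5*d + 6) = (d + 1)*(d + 3)*(d + 2)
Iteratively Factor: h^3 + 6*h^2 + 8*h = (h + 4)*(h^2 + 2*h) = h*(h + 4)*(h + 2)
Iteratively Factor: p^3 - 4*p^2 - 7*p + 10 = (p - 5)*(p^2 + p - 2) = (p - 5)*(p - 1)*(p + 2)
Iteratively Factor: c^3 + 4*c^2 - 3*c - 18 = (c - 2)*(c^2 + 6*c + 9) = (c - 2)*(c + 3)*(c + 3)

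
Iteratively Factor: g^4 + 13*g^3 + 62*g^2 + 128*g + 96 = (g + 4)*(g^3 + 9*g^2 + 26*g + 24) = (g + 2)*(g + 4)*(g^2 + 7*g + 12) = (g + 2)*(g + 3)*(g + 4)*(g + 4)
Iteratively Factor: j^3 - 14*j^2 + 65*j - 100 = (j - 5)*(j^2 - 9*j + 20) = (j - 5)*(j - 4)*(j - 5)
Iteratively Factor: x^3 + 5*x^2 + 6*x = (x + 3)*(x^2 + 2*x) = x*(x + 3)*(x + 2)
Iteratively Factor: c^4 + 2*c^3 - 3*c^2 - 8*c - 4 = (c + 1)*(c^3 + c^2 - 4*c - 4) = (c + 1)*(c + 2)*(c^2 - c - 2) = (c + 1)^2*(c + 2)*(c - 2)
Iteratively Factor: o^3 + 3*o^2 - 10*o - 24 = (o - 3)*(o^2 + 6*o + 8) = (o - 3)*(o + 2)*(o + 4)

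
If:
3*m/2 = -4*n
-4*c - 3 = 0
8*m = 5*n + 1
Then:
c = -3/4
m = 8/79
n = -3/79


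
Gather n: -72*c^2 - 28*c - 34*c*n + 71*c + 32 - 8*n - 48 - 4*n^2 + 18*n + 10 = -72*c^2 + 43*c - 4*n^2 + n*(10 - 34*c) - 6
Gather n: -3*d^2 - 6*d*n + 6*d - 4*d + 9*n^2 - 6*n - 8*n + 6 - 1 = -3*d^2 + 2*d + 9*n^2 + n*(-6*d - 14) + 5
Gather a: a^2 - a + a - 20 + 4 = a^2 - 16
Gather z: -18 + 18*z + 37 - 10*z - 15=8*z + 4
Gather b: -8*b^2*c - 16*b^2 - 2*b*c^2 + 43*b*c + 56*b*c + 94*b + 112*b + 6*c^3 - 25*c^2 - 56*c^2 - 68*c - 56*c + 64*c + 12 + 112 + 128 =b^2*(-8*c - 16) + b*(-2*c^2 + 99*c + 206) + 6*c^3 - 81*c^2 - 60*c + 252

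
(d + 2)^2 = d^2 + 4*d + 4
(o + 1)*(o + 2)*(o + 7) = o^3 + 10*o^2 + 23*o + 14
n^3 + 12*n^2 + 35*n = n*(n + 5)*(n + 7)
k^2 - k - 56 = (k - 8)*(k + 7)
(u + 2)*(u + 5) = u^2 + 7*u + 10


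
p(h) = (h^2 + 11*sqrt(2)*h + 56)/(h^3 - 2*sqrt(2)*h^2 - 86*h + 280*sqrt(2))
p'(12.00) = -0.17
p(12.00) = 0.56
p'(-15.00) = 0.00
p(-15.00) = -0.02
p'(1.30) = 0.15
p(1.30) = 0.28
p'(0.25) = 0.08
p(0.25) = 0.16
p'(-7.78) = 0.00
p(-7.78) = -0.01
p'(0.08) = 0.07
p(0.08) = 0.15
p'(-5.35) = 0.01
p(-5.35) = 0.00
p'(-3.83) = 0.01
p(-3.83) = 0.02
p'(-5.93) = 0.01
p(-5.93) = 0.00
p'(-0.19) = 0.06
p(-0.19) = 0.13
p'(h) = (2*h + 11*sqrt(2))/(h^3 - 2*sqrt(2)*h^2 - 86*h + 280*sqrt(2)) + (-3*h^2 + 4*sqrt(2)*h + 86)*(h^2 + 11*sqrt(2)*h + 56)/(h^3 - 2*sqrt(2)*h^2 - 86*h + 280*sqrt(2))^2 = (-h^4 - 22*sqrt(2)*h^3 - 210*h^2 + 784*sqrt(2)*h + 10976)/(h^6 - 4*sqrt(2)*h^5 - 164*h^4 + 904*sqrt(2)*h^3 + 5156*h^2 - 48160*sqrt(2)*h + 156800)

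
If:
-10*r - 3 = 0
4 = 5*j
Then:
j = 4/5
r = -3/10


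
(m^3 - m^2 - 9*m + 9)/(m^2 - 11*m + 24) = (m^2 + 2*m - 3)/(m - 8)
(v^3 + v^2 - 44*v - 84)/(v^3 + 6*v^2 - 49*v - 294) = (v + 2)/(v + 7)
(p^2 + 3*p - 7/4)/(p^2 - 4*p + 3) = (p^2 + 3*p - 7/4)/(p^2 - 4*p + 3)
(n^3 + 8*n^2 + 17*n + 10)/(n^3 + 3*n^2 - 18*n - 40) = (n + 1)/(n - 4)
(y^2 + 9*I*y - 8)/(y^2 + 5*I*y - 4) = (y + 8*I)/(y + 4*I)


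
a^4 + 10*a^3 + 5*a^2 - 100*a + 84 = (a - 2)*(a - 1)*(a + 6)*(a + 7)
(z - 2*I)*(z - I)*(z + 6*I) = z^3 + 3*I*z^2 + 16*z - 12*I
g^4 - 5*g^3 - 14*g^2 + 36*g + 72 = (g - 6)*(g - 3)*(g + 2)^2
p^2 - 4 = (p - 2)*(p + 2)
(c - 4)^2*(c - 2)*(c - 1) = c^4 - 11*c^3 + 42*c^2 - 64*c + 32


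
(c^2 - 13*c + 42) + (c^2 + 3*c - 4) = 2*c^2 - 10*c + 38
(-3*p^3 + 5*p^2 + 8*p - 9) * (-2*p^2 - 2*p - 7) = 6*p^5 - 4*p^4 - 5*p^3 - 33*p^2 - 38*p + 63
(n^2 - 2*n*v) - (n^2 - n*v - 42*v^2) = -n*v + 42*v^2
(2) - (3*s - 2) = 4 - 3*s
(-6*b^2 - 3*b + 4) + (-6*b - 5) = -6*b^2 - 9*b - 1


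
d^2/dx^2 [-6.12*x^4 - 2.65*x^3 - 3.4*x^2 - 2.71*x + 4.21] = -73.44*x^2 - 15.9*x - 6.8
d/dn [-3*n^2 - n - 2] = -6*n - 1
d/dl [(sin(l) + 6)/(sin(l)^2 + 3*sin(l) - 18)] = -cos(l)/(sin(l) - 3)^2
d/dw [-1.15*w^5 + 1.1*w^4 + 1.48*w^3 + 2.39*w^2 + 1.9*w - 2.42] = -5.75*w^4 + 4.4*w^3 + 4.44*w^2 + 4.78*w + 1.9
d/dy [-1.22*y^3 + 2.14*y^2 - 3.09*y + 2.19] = -3.66*y^2 + 4.28*y - 3.09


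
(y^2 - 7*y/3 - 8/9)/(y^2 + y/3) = (y - 8/3)/y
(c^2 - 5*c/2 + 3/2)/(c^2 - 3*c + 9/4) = 2*(c - 1)/(2*c - 3)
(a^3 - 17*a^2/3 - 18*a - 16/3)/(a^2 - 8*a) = a + 7/3 + 2/(3*a)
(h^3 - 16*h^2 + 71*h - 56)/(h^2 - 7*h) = h - 9 + 8/h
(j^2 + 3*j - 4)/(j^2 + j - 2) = (j + 4)/(j + 2)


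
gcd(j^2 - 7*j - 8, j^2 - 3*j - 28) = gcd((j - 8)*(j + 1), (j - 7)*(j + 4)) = 1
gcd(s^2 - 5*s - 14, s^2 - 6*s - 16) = s + 2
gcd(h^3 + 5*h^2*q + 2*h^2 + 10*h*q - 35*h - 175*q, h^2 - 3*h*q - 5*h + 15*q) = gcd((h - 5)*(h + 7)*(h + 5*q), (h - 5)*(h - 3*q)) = h - 5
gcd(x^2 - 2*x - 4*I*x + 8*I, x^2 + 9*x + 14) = 1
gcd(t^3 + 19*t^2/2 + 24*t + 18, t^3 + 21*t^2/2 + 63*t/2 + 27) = t^2 + 15*t/2 + 9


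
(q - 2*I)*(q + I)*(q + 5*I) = q^3 + 4*I*q^2 + 7*q + 10*I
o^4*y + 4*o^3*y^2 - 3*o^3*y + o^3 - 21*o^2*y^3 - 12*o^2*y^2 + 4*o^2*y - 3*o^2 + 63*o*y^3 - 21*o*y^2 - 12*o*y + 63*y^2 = (o - 3)*(o - 3*y)*(o + 7*y)*(o*y + 1)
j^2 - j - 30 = (j - 6)*(j + 5)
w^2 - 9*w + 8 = (w - 8)*(w - 1)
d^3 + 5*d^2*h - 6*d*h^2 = d*(d - h)*(d + 6*h)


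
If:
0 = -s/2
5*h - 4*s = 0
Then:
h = 0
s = 0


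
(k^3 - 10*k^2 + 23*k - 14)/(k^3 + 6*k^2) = (k^3 - 10*k^2 + 23*k - 14)/(k^2*(k + 6))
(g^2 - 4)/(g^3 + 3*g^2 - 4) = (g - 2)/(g^2 + g - 2)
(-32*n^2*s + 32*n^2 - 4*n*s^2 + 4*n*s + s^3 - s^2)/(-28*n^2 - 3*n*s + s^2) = (-8*n*s + 8*n + s^2 - s)/(-7*n + s)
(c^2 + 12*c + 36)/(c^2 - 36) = (c + 6)/(c - 6)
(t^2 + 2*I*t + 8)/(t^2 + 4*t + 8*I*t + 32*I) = (t^2 + 2*I*t + 8)/(t^2 + t*(4 + 8*I) + 32*I)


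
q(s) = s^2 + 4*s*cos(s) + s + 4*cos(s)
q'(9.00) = -1.13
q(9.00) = 53.55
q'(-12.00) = 3.98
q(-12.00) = 94.87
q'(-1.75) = -6.16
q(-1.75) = 1.85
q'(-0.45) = 4.66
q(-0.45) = 1.73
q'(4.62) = 32.26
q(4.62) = 23.89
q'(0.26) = 4.09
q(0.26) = 5.20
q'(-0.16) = 5.16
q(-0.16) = 3.18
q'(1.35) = -4.60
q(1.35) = 5.23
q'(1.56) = -6.08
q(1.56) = 4.10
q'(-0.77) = 2.97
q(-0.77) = 0.48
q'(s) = -4*s*sin(s) + 2*s - 4*sin(s) + 4*cos(s) + 1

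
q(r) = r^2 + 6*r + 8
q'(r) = 2*r + 6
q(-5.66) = 6.08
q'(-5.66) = -5.32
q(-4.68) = 1.82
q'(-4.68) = -3.36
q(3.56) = 42.03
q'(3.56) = 13.12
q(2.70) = 31.49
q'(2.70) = 11.40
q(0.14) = 8.86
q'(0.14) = 6.28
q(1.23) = 16.89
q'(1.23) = 8.46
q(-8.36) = 27.73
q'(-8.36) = -10.72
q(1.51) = 19.34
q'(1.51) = 9.02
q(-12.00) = 80.00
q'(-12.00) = -18.00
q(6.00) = 80.00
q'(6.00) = 18.00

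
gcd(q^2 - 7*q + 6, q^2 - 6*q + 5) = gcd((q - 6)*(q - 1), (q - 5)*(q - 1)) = q - 1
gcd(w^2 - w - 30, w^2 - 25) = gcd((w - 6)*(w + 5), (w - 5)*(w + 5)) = w + 5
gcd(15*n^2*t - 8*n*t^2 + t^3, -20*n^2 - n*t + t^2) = -5*n + t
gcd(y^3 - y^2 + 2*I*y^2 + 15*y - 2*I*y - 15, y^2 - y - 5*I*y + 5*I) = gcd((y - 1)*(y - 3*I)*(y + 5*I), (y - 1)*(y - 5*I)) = y - 1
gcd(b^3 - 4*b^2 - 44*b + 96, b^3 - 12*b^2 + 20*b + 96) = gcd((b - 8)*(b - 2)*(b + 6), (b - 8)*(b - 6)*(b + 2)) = b - 8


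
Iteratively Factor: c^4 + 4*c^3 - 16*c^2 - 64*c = (c + 4)*(c^3 - 16*c) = c*(c + 4)*(c^2 - 16) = c*(c + 4)^2*(c - 4)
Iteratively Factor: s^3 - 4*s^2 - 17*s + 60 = (s + 4)*(s^2 - 8*s + 15) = (s - 5)*(s + 4)*(s - 3)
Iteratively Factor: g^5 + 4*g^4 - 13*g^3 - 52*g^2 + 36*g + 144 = (g - 3)*(g^4 + 7*g^3 + 8*g^2 - 28*g - 48) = (g - 3)*(g + 2)*(g^3 + 5*g^2 - 2*g - 24) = (g - 3)*(g + 2)*(g + 4)*(g^2 + g - 6) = (g - 3)*(g - 2)*(g + 2)*(g + 4)*(g + 3)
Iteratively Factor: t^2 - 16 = (t - 4)*(t + 4)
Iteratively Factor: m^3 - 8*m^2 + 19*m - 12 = (m - 3)*(m^2 - 5*m + 4) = (m - 3)*(m - 1)*(m - 4)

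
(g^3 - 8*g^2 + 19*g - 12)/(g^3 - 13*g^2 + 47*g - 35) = (g^2 - 7*g + 12)/(g^2 - 12*g + 35)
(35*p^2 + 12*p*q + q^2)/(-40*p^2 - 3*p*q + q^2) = (-7*p - q)/(8*p - q)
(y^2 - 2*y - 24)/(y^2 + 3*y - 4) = (y - 6)/(y - 1)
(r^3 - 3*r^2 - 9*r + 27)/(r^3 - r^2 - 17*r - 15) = (r^2 - 6*r + 9)/(r^2 - 4*r - 5)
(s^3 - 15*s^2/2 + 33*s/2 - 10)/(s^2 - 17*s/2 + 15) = (s^2 - 5*s + 4)/(s - 6)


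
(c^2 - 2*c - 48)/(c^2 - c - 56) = (c + 6)/(c + 7)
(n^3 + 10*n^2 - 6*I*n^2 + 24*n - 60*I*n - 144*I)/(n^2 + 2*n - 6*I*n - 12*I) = (n^2 + 10*n + 24)/(n + 2)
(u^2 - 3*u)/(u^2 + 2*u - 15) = u/(u + 5)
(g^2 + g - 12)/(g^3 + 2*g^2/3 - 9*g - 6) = 3*(g + 4)/(3*g^2 + 11*g + 6)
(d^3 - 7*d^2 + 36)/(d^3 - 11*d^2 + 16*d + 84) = (d - 3)/(d - 7)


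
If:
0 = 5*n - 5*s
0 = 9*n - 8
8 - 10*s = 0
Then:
No Solution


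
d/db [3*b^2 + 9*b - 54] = 6*b + 9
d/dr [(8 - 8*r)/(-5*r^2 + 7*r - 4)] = 8*(-5*r^2 + 10*r - 3)/(25*r^4 - 70*r^3 + 89*r^2 - 56*r + 16)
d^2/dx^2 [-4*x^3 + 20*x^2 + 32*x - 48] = 40 - 24*x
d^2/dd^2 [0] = 0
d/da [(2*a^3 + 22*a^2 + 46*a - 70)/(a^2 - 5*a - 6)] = 2*(a^4 - 10*a^3 - 96*a^2 - 62*a - 313)/(a^4 - 10*a^3 + 13*a^2 + 60*a + 36)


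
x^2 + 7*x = x*(x + 7)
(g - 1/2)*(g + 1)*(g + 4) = g^3 + 9*g^2/2 + 3*g/2 - 2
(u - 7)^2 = u^2 - 14*u + 49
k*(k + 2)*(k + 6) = k^3 + 8*k^2 + 12*k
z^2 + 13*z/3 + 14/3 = (z + 2)*(z + 7/3)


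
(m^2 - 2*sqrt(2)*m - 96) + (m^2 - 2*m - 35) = 2*m^2 - 2*sqrt(2)*m - 2*m - 131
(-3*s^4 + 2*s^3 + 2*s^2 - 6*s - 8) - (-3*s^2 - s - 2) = -3*s^4 + 2*s^3 + 5*s^2 - 5*s - 6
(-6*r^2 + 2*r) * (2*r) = -12*r^3 + 4*r^2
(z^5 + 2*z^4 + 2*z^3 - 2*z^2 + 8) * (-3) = -3*z^5 - 6*z^4 - 6*z^3 + 6*z^2 - 24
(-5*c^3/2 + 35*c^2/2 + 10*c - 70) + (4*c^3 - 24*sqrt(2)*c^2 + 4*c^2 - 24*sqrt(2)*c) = 3*c^3/2 - 24*sqrt(2)*c^2 + 43*c^2/2 - 24*sqrt(2)*c + 10*c - 70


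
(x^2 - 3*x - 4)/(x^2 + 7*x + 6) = (x - 4)/(x + 6)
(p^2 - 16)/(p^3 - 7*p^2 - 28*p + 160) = (p + 4)/(p^2 - 3*p - 40)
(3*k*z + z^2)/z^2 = (3*k + z)/z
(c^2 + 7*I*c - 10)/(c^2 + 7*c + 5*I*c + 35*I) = (c + 2*I)/(c + 7)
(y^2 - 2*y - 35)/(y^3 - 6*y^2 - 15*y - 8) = (-y^2 + 2*y + 35)/(-y^3 + 6*y^2 + 15*y + 8)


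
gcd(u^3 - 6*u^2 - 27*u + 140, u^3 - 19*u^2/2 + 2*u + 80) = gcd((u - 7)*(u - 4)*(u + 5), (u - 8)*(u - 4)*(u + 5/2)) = u - 4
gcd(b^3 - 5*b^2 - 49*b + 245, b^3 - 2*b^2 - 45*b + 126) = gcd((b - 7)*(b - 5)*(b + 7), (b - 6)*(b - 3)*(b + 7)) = b + 7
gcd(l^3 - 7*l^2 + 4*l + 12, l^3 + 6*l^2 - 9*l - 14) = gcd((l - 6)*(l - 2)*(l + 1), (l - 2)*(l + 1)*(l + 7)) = l^2 - l - 2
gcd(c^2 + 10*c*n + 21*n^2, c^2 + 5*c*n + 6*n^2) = c + 3*n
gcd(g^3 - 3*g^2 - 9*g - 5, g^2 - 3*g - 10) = g - 5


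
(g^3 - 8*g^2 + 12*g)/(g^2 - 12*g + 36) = g*(g - 2)/(g - 6)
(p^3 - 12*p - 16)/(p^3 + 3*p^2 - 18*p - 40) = (p + 2)/(p + 5)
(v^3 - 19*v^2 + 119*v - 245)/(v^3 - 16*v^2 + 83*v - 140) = (v - 7)/(v - 4)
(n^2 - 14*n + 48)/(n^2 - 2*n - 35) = (-n^2 + 14*n - 48)/(-n^2 + 2*n + 35)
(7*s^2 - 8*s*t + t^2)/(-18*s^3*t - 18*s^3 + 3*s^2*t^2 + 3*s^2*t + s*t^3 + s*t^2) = (7*s^2 - 8*s*t + t^2)/(s*(-18*s^2*t - 18*s^2 + 3*s*t^2 + 3*s*t + t^3 + t^2))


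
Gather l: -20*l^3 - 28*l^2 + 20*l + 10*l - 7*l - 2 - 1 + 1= -20*l^3 - 28*l^2 + 23*l - 2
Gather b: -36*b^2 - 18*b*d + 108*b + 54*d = -36*b^2 + b*(108 - 18*d) + 54*d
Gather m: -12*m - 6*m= -18*m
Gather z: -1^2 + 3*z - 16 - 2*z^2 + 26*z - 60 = -2*z^2 + 29*z - 77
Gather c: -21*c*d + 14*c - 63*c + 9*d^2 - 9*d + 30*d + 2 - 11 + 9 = c*(-21*d - 49) + 9*d^2 + 21*d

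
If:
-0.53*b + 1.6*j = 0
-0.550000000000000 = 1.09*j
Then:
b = -1.52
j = -0.50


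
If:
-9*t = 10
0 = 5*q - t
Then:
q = -2/9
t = -10/9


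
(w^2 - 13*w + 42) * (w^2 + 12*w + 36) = w^4 - w^3 - 78*w^2 + 36*w + 1512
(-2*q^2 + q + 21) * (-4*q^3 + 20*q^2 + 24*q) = 8*q^5 - 44*q^4 - 112*q^3 + 444*q^2 + 504*q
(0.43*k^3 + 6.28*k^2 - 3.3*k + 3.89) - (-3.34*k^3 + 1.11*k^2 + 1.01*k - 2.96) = 3.77*k^3 + 5.17*k^2 - 4.31*k + 6.85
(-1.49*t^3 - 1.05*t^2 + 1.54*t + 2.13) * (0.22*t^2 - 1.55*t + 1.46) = -0.3278*t^5 + 2.0785*t^4 - 0.2091*t^3 - 3.4514*t^2 - 1.0531*t + 3.1098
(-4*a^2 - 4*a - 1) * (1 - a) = 4*a^3 - 3*a - 1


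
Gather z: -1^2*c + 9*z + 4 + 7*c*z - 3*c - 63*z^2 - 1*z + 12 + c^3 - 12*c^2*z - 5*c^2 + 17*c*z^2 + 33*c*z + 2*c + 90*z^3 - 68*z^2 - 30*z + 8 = c^3 - 5*c^2 - 2*c + 90*z^3 + z^2*(17*c - 131) + z*(-12*c^2 + 40*c - 22) + 24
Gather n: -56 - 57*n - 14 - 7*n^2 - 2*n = -7*n^2 - 59*n - 70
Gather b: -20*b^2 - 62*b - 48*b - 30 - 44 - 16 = -20*b^2 - 110*b - 90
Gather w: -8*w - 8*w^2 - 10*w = -8*w^2 - 18*w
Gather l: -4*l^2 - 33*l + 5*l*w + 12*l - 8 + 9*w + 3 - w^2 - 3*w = -4*l^2 + l*(5*w - 21) - w^2 + 6*w - 5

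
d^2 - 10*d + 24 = (d - 6)*(d - 4)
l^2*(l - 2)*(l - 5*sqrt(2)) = l^4 - 5*sqrt(2)*l^3 - 2*l^3 + 10*sqrt(2)*l^2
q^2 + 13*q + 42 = (q + 6)*(q + 7)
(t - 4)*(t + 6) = t^2 + 2*t - 24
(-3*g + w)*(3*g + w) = -9*g^2 + w^2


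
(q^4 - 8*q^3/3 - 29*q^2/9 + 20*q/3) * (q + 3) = q^5 + q^4/3 - 101*q^3/9 - 3*q^2 + 20*q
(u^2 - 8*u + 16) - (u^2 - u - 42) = 58 - 7*u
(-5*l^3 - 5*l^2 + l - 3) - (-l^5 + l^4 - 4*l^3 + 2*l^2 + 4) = l^5 - l^4 - l^3 - 7*l^2 + l - 7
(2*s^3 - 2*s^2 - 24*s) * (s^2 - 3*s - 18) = 2*s^5 - 8*s^4 - 54*s^3 + 108*s^2 + 432*s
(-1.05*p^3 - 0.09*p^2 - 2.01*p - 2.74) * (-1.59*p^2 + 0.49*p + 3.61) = 1.6695*p^5 - 0.3714*p^4 - 0.6387*p^3 + 3.0468*p^2 - 8.5987*p - 9.8914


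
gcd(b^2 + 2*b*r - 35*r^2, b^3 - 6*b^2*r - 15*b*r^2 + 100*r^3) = -b + 5*r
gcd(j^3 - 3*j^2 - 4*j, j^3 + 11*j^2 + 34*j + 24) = j + 1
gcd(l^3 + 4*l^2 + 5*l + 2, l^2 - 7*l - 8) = l + 1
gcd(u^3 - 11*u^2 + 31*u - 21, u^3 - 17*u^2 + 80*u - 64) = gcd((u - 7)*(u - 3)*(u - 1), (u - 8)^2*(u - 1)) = u - 1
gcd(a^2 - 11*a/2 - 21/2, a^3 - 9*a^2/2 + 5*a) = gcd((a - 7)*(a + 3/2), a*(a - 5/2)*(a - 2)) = 1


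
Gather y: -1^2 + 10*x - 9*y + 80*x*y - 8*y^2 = 10*x - 8*y^2 + y*(80*x - 9) - 1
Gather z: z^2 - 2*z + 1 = z^2 - 2*z + 1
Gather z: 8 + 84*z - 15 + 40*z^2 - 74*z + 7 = 40*z^2 + 10*z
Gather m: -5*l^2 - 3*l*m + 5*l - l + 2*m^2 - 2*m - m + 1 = -5*l^2 + 4*l + 2*m^2 + m*(-3*l - 3) + 1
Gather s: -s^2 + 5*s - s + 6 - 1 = -s^2 + 4*s + 5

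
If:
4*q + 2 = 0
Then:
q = -1/2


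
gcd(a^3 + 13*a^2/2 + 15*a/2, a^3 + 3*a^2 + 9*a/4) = a^2 + 3*a/2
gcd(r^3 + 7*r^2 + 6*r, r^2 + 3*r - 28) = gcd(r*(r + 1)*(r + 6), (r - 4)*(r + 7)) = 1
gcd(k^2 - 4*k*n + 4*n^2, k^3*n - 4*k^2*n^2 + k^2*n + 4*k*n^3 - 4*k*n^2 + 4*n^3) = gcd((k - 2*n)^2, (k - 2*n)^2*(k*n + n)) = k^2 - 4*k*n + 4*n^2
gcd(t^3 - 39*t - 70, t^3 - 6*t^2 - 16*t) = t + 2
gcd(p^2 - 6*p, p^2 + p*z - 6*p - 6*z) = p - 6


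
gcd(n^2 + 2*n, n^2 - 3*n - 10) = n + 2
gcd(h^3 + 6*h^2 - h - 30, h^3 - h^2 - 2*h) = h - 2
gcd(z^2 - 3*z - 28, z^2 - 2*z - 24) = z + 4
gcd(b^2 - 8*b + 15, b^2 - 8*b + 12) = 1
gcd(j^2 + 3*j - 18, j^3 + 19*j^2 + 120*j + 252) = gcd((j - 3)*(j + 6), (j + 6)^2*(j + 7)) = j + 6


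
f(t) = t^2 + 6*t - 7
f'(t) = 2*t + 6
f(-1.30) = -13.11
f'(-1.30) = 3.40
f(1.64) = 5.53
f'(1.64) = 9.28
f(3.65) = 28.22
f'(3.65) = 13.30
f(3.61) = 27.69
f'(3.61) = 13.22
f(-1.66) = -14.20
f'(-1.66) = 2.68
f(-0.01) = -7.06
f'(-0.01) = 5.98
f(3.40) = 24.96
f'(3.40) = 12.80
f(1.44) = 3.71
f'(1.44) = 8.88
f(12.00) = 209.00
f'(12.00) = 30.00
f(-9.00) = 20.00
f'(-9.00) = -12.00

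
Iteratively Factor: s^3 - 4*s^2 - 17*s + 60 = (s - 5)*(s^2 + s - 12) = (s - 5)*(s - 3)*(s + 4)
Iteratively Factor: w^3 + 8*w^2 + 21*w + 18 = (w + 3)*(w^2 + 5*w + 6) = (w + 3)^2*(w + 2)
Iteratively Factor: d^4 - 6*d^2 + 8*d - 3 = (d + 3)*(d^3 - 3*d^2 + 3*d - 1) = (d - 1)*(d + 3)*(d^2 - 2*d + 1) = (d - 1)^2*(d + 3)*(d - 1)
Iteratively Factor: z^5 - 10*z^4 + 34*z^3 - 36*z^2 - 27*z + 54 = (z - 3)*(z^4 - 7*z^3 + 13*z^2 + 3*z - 18) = (z - 3)^2*(z^3 - 4*z^2 + z + 6) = (z - 3)^3*(z^2 - z - 2) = (z - 3)^3*(z + 1)*(z - 2)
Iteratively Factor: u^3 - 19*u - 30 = (u + 3)*(u^2 - 3*u - 10) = (u - 5)*(u + 3)*(u + 2)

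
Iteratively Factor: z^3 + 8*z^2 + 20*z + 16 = (z + 2)*(z^2 + 6*z + 8) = (z + 2)^2*(z + 4)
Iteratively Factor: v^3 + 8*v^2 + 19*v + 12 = (v + 1)*(v^2 + 7*v + 12) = (v + 1)*(v + 3)*(v + 4)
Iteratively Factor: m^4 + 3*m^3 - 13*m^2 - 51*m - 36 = (m + 1)*(m^3 + 2*m^2 - 15*m - 36) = (m + 1)*(m + 3)*(m^2 - m - 12) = (m - 4)*(m + 1)*(m + 3)*(m + 3)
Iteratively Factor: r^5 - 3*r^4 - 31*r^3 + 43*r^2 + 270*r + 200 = (r - 5)*(r^4 + 2*r^3 - 21*r^2 - 62*r - 40) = (r - 5)*(r + 1)*(r^3 + r^2 - 22*r - 40) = (r - 5)*(r + 1)*(r + 4)*(r^2 - 3*r - 10) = (r - 5)*(r + 1)*(r + 2)*(r + 4)*(r - 5)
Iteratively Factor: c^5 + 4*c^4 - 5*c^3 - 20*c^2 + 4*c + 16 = (c + 4)*(c^4 - 5*c^2 + 4) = (c + 2)*(c + 4)*(c^3 - 2*c^2 - c + 2) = (c - 1)*(c + 2)*(c + 4)*(c^2 - c - 2) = (c - 2)*(c - 1)*(c + 2)*(c + 4)*(c + 1)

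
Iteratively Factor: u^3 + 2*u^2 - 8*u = (u)*(u^2 + 2*u - 8) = u*(u - 2)*(u + 4)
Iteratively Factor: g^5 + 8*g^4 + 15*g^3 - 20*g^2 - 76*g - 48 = (g + 2)*(g^4 + 6*g^3 + 3*g^2 - 26*g - 24) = (g + 1)*(g + 2)*(g^3 + 5*g^2 - 2*g - 24) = (g + 1)*(g + 2)*(g + 3)*(g^2 + 2*g - 8) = (g + 1)*(g + 2)*(g + 3)*(g + 4)*(g - 2)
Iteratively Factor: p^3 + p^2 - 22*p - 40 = (p + 4)*(p^2 - 3*p - 10) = (p + 2)*(p + 4)*(p - 5)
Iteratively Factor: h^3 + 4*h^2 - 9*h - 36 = (h - 3)*(h^2 + 7*h + 12) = (h - 3)*(h + 3)*(h + 4)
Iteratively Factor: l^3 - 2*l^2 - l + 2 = (l - 2)*(l^2 - 1) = (l - 2)*(l + 1)*(l - 1)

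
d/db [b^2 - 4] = 2*b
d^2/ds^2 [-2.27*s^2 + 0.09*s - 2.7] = -4.54000000000000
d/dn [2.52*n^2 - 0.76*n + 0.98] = 5.04*n - 0.76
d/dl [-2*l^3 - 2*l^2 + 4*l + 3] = -6*l^2 - 4*l + 4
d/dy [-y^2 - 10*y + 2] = -2*y - 10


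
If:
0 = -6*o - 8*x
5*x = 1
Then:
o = -4/15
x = 1/5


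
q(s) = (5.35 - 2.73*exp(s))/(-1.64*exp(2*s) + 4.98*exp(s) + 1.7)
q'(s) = (5.35 - 2.73*exp(s))*(3.28*exp(2*s) - 4.98*exp(s))/(-1.64*exp(2*s) + 4.98*exp(s) + 1.7)^2 - 2.73*exp(s)/(-1.64*exp(2*s) + 4.98*exp(s) + 1.7) = (-4.4772*exp(2*s) + 17.548*exp(s) - 31.284)*exp(s)/(2.6896*exp(4*s) - 16.3344*exp(3*s) + 19.2244*exp(2*s) + 16.932*exp(s) + 2.89)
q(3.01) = 0.09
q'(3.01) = -0.09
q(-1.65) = 1.86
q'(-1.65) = -0.80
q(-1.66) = 1.87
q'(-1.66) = -0.80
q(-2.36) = 2.36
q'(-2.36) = -0.60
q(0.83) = -0.20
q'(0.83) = -1.66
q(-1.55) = 1.78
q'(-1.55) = -0.82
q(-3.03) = 2.69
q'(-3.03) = -0.39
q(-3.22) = 2.76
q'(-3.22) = -0.34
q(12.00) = 0.00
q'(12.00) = 0.00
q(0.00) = 0.52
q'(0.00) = -0.72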